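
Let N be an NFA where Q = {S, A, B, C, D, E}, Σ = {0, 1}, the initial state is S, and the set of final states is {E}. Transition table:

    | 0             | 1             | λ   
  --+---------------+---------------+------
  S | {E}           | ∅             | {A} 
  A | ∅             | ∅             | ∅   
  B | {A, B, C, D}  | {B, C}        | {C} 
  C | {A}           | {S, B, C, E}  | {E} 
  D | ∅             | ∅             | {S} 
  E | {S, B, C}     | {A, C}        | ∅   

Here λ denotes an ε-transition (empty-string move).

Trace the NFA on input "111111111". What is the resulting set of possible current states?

Start: ε-closure({S}) = {S, A}.
Read '1': S→∅, A→∅; now ∅.
The set is empty and remains empty for the remaining 8 symbols.

∅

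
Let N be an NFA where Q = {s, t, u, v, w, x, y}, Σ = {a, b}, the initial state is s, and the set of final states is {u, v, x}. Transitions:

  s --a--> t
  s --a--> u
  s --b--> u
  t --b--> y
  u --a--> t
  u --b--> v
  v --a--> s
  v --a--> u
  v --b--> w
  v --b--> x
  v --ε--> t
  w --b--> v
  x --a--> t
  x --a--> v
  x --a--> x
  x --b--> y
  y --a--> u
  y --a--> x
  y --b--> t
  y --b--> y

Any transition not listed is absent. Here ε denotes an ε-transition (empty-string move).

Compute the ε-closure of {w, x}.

Begin with {w, x}.
No ε-moves leave this set, so the closure equals the set itself.

{w, x}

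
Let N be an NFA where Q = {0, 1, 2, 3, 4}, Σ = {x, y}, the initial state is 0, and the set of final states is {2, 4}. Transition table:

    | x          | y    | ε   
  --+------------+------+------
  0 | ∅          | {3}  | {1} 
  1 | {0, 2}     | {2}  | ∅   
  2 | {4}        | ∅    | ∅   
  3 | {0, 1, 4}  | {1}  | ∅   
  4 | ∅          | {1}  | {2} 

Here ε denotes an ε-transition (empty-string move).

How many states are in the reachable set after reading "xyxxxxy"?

Start: ε-closure({0}) = {0, 1}.
Read 'x': 0→∅, 1→{0, 2}; union {0, 2}; ε-closure = {0, 1, 2}.
Read 'y': 0→{3}, 1→{2}, 2→∅; now {2, 3}.
Read 'x': 2→{4}, 3→{0, 1, 4}; union {0, 1, 4}; ε-closure = {0, 1, 2, 4}.
Read 'x': 0→∅, 1→{0, 2}, 2→{4}, 4→∅; union {0, 2, 4}; ε-closure = {0, 1, 2, 4}.
Read 'x': 0→∅, 1→{0, 2}, 2→{4}, 4→∅; union {0, 2, 4}; ε-closure = {0, 1, 2, 4}.
Read 'x': 0→∅, 1→{0, 2}, 2→{4}, 4→∅; union {0, 2, 4}; ε-closure = {0, 1, 2, 4}.
Read 'y': 0→{3}, 1→{2}, 2→∅, 4→{1}; now {1, 2, 3}.
That set has 3 states.

3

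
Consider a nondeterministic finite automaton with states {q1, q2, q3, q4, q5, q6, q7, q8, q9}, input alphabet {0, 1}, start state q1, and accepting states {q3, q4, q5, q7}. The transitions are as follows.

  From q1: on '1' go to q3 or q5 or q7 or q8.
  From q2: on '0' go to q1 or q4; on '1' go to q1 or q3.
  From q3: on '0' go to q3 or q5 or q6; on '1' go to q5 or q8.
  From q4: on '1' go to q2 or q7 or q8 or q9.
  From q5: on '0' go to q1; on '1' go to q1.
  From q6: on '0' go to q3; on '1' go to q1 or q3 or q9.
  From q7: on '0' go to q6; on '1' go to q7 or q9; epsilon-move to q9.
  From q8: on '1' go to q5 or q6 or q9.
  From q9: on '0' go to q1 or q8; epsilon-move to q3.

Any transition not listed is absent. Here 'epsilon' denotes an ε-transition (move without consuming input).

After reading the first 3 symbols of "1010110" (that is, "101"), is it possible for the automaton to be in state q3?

Yes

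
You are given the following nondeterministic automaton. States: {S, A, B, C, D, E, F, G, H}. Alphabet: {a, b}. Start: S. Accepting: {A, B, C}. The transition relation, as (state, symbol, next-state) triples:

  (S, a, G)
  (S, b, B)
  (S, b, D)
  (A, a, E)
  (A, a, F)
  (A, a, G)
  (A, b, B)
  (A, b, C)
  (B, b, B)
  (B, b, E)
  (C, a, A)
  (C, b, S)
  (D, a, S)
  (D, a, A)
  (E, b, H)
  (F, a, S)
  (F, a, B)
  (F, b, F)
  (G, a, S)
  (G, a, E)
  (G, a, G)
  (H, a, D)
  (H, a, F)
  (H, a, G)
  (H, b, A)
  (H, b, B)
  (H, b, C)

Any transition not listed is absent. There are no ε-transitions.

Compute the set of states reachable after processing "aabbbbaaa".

{S, B, E, F, G}

Start in {S}.
Read 'a': S→{G}; now {G}.
Read 'a': G→{S, E, G}; now {S, E, G}.
Read 'b': S→{B, D}, E→{H}, G→∅; now {B, D, H}.
Read 'b': B→{B, E}, D→∅, H→{A, B, C}; now {A, B, C, E}.
Read 'b': A→{B, C}, B→{B, E}, C→{S}, E→{H}; now {S, B, C, E, H}.
Read 'b': S→{B, D}, B→{B, E}, C→{S}, E→{H}, H→{A, B, C}; now {S, A, B, C, D, E, H}.
Read 'a': S→{G}, A→{E, F, G}, B→∅, C→{A}, D→{S, A}, E→∅, H→{D, F, G}; now {S, A, D, E, F, G}.
Read 'a': S→{G}, A→{E, F, G}, D→{S, A}, E→∅, F→{S, B}, G→{S, E, G}; now {S, A, B, E, F, G}.
Read 'a': S→{G}, A→{E, F, G}, B→∅, E→∅, F→{S, B}, G→{S, E, G}; now {S, B, E, F, G}.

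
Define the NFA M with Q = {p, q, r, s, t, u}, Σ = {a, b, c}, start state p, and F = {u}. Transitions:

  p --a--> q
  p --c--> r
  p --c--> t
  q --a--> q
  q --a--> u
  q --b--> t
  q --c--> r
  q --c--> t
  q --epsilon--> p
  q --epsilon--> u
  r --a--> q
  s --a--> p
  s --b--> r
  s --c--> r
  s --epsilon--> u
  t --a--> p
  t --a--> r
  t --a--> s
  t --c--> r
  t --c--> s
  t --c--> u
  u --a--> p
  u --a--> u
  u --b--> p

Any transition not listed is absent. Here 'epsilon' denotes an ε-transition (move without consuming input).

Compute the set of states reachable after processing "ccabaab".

Start in {p}.
Read 'c': {p} → {r, t}.
Read 'c': {r, t} → {r, s, u}.
Read 'a': {r, s, u} → {p, q, u}.
Read 'b': {p, q, u} → {p, t}.
Read 'a': {p, t} → {p, q, r, s, u}.
Read 'a': {p, q, r, s, u} → {p, q, u}.
Read 'b': {p, q, u} → {p, t}.

{p, t}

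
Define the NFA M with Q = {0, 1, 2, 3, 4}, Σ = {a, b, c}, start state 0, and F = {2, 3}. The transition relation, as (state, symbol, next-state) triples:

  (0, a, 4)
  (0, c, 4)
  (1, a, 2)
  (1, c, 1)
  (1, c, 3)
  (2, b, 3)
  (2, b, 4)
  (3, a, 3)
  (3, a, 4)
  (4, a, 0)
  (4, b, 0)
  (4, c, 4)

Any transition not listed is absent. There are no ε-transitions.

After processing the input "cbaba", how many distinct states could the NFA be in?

1

Start in {0}.
Read 'c': 0→{4}; now {4}.
Read 'b': 4→{0}; now {0}.
Read 'a': 0→{4}; now {4}.
Read 'b': 4→{0}; now {0}.
Read 'a': 0→{4}; now {4}.
That set has 1 state.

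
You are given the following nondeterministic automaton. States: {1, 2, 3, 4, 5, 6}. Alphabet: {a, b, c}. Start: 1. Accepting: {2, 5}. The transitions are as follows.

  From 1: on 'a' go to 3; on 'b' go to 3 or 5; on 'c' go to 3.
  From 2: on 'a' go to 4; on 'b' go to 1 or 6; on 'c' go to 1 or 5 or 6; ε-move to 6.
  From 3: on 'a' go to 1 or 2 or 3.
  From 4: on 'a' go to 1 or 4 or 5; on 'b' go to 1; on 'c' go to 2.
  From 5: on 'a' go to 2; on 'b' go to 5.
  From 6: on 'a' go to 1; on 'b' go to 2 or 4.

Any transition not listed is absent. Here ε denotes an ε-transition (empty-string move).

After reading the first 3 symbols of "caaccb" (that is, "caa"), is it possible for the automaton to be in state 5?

Start in {1}.
Read 'c': 1→{3}; now {3}.
Read 'a': 3→{1, 2, 3}; union {1, 2, 3}; ε-closure = {1, 2, 3, 6}.
Read 'a': 1→{3}, 2→{4}, 3→{1, 2, 3}, 6→{1}; union {1, 2, 3, 4}; ε-closure = {1, 2, 3, 4, 6}.
State 5 is not in {1, 2, 3, 4, 6}.

No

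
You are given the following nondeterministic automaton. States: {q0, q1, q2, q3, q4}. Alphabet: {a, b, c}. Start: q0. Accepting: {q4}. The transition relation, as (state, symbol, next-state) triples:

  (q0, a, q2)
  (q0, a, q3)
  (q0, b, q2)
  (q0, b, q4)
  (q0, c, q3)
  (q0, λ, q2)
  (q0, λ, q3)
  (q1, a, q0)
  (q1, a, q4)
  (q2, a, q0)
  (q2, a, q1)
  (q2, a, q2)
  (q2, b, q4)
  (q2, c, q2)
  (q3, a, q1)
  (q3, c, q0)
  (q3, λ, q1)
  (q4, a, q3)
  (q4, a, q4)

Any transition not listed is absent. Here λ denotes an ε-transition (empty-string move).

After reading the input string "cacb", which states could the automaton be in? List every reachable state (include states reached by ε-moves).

{q2, q4}

Start: ε-closure({q0}) = {q0, q1, q2, q3}.
Read 'c': {q0, q1, q2, q3} → {q0, q1, q2, q3}.
Read 'a': {q0, q1, q2, q3} → {q0, q1, q2, q3, q4}.
Read 'c': {q0, q1, q2, q3, q4} → {q0, q1, q2, q3}.
Read 'b': {q0, q1, q2, q3} → {q2, q4}.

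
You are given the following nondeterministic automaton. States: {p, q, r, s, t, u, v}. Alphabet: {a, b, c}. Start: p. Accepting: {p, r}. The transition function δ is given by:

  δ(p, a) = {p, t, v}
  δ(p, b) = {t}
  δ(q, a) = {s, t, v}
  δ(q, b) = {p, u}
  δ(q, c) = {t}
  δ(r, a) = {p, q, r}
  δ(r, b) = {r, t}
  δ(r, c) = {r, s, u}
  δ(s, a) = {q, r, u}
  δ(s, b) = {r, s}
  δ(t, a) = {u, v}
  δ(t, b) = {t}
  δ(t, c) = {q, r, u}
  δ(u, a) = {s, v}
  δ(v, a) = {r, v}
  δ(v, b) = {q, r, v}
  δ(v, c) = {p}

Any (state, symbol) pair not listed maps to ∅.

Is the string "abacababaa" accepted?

Yes

Start in {p}.
Read 'a': {p} → {p, t, v}.
Read 'b': {p, t, v} → {q, r, t, v}.
Read 'a': {q, r, t, v} → {p, q, r, s, t, u, v}.
Read 'c': {p, q, r, s, t, u, v} → {p, q, r, s, t, u}.
Read 'a': {p, q, r, s, t, u} → {p, q, r, s, t, u, v}.
Read 'b': {p, q, r, s, t, u, v} → {p, q, r, s, t, u, v}.
Read 'a': {p, q, r, s, t, u, v} → {p, q, r, s, t, u, v}.
Read 'b': {p, q, r, s, t, u, v} → {p, q, r, s, t, u, v}.
Read 'a': {p, q, r, s, t, u, v} → {p, q, r, s, t, u, v}.
Read 'a': {p, q, r, s, t, u, v} → {p, q, r, s, t, u, v}.
The final set {p, q, r, s, t, u, v} contains the accepting states p, r.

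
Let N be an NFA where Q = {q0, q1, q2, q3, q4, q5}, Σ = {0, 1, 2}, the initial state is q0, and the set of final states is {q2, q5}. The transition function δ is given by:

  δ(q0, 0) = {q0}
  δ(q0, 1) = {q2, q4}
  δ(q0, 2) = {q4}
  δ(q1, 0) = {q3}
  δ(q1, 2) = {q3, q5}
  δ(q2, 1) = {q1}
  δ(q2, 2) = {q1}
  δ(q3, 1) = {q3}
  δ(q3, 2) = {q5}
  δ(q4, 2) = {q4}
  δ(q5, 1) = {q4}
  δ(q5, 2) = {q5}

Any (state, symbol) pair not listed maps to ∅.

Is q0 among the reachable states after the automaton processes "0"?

Yes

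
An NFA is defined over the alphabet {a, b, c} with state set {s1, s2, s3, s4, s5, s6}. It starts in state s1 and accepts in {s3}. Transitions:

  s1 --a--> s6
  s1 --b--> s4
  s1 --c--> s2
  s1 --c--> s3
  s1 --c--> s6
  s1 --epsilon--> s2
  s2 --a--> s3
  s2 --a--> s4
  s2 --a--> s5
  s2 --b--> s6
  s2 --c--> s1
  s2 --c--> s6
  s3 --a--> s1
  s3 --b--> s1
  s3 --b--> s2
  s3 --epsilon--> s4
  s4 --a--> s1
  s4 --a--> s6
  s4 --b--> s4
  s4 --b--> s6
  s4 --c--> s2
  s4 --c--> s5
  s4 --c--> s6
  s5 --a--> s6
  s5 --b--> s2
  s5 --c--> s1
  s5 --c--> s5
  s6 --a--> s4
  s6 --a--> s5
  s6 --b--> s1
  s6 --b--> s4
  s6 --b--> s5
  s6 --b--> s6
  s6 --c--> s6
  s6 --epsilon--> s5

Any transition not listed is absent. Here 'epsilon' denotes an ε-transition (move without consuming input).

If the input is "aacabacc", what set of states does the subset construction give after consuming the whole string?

Start: ε-closure({s1}) = {s1, s2}.
Read 'a': {s1, s2} → {s3, s4, s5, s6}.
Read 'a': {s3, s4, s5, s6} → {s1, s2, s4, s5, s6}.
Read 'c': {s1, s2, s4, s5, s6} → {s1, s2, s3, s4, s5, s6}.
Read 'a': {s1, s2, s3, s4, s5, s6} → {s1, s2, s3, s4, s5, s6}.
Read 'b': {s1, s2, s3, s4, s5, s6} → {s1, s2, s4, s5, s6}.
Read 'a': {s1, s2, s4, s5, s6} → {s1, s2, s3, s4, s5, s6}.
Read 'c': {s1, s2, s3, s4, s5, s6} → {s1, s2, s3, s4, s5, s6}.
Read 'c': {s1, s2, s3, s4, s5, s6} → {s1, s2, s3, s4, s5, s6}.

{s1, s2, s3, s4, s5, s6}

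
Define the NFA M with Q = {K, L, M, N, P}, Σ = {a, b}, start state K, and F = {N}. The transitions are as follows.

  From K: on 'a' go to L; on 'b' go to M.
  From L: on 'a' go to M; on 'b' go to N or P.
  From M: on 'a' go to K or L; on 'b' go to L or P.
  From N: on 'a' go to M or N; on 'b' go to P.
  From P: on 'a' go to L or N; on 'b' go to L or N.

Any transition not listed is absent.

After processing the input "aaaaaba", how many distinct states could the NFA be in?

4

Start in {K}.
Read 'a': K→{L}; now {L}.
Read 'a': L→{M}; now {M}.
Read 'a': M→{K, L}; now {K, L}.
Read 'a': K→{L}, L→{M}; now {L, M}.
Read 'a': L→{M}, M→{K, L}; now {K, L, M}.
Read 'b': K→{M}, L→{N, P}, M→{L, P}; now {L, M, N, P}.
Read 'a': L→{M}, M→{K, L}, N→{M, N}, P→{L, N}; now {K, L, M, N}.
That set has 4 states.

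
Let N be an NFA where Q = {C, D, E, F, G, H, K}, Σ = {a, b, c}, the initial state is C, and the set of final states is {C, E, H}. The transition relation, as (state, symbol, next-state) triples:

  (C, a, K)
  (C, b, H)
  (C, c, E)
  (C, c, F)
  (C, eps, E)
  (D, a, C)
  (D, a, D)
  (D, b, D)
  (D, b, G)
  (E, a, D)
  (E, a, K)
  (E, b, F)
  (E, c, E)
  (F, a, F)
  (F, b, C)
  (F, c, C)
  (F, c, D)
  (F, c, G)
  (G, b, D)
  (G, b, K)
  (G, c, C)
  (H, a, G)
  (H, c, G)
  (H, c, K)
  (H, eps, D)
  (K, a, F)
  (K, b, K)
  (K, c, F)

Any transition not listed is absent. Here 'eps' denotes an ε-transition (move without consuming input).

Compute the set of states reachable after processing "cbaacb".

{C, D, E, F, G, H, K}

Start: ε-closure({C}) = {C, E}.
Read 'c': C→{E, F}, E→{E}; now {E, F}.
Read 'b': E→{F}, F→{C}; union {C, F}; ε-closure = {C, E, F}.
Read 'a': C→{K}, E→{D, K}, F→{F}; now {D, F, K}.
Read 'a': D→{C, D}, F→{F}, K→{F}; union {C, D, F}; ε-closure = {C, D, E, F}.
Read 'c': C→{E, F}, D→∅, E→{E}, F→{C, D, G}; now {C, D, E, F, G}.
Read 'b': C→{H}, D→{D, G}, E→{F}, F→{C}, G→{D, K}; union {C, D, F, G, H, K}; ε-closure = {C, D, E, F, G, H, K}.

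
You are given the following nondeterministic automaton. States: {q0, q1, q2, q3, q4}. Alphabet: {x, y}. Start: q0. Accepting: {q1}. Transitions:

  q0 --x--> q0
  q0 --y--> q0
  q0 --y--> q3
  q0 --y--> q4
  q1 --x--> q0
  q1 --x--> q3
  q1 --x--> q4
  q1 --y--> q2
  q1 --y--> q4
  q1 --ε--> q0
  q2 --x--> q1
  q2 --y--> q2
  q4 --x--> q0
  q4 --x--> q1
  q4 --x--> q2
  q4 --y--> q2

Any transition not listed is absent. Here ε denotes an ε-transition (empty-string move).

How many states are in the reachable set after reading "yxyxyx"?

Start in {q0}.
Read 'y': q0→{q0, q3, q4}; now {q0, q3, q4}.
Read 'x': q0→{q0}, q3→∅, q4→{q0, q1, q2}; now {q0, q1, q2}.
Read 'y': q0→{q0, q3, q4}, q1→{q2, q4}, q2→{q2}; now {q0, q2, q3, q4}.
Read 'x': q0→{q0}, q2→{q1}, q3→∅, q4→{q0, q1, q2}; now {q0, q1, q2}.
Read 'y': q0→{q0, q3, q4}, q1→{q2, q4}, q2→{q2}; now {q0, q2, q3, q4}.
Read 'x': q0→{q0}, q2→{q1}, q3→∅, q4→{q0, q1, q2}; now {q0, q1, q2}.
That set has 3 states.

3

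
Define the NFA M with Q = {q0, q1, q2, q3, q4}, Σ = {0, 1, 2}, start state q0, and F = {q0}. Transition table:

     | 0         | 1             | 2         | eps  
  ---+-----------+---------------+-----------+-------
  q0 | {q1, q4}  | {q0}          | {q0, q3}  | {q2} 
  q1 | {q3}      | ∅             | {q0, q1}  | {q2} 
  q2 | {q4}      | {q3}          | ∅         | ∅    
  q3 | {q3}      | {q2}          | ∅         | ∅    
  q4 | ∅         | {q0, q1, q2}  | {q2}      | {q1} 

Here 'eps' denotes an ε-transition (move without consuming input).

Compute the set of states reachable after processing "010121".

{q0, q2, q3}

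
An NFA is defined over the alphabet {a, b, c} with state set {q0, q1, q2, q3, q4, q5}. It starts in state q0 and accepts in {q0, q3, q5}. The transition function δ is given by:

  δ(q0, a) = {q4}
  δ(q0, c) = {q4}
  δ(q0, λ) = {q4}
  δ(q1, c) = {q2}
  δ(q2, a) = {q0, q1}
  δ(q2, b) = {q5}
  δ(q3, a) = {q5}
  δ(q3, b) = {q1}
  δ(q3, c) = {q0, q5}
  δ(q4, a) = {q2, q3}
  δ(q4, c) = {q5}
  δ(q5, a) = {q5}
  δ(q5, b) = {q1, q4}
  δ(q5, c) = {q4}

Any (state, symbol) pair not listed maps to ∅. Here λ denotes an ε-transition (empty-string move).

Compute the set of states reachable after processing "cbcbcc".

{q4, q5}

Start: ε-closure({q0}) = {q0, q4}.
Read 'c': q0→{q4}, q4→{q5}; now {q4, q5}.
Read 'b': q4→∅, q5→{q1, q4}; now {q1, q4}.
Read 'c': q1→{q2}, q4→{q5}; now {q2, q5}.
Read 'b': q2→{q5}, q5→{q1, q4}; now {q1, q4, q5}.
Read 'c': q1→{q2}, q4→{q5}, q5→{q4}; now {q2, q4, q5}.
Read 'c': q2→∅, q4→{q5}, q5→{q4}; now {q4, q5}.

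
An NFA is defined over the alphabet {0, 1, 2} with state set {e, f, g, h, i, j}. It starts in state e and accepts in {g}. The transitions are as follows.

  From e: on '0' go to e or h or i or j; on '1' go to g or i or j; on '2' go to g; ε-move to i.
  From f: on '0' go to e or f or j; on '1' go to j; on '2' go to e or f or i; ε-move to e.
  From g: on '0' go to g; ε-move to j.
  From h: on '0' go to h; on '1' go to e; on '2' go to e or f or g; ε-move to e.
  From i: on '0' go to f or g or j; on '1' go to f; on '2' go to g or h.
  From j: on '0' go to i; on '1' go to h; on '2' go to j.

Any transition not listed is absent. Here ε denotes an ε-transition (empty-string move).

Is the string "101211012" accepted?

Yes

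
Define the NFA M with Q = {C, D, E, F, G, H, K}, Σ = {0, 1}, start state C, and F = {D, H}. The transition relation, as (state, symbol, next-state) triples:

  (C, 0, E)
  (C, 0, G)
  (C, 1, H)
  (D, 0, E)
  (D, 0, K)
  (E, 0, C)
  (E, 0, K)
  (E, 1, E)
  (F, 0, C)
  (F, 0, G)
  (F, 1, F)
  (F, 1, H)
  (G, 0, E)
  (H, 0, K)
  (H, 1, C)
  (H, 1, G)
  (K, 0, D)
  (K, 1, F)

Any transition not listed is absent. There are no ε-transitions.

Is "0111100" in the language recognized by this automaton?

Yes

Start in {C}.
Read '0': {C} → {E, G}.
Read '1': {E, G} → {E}.
Read '1': {E} → {E}.
Read '1': {E} → {E}.
Read '1': {E} → {E}.
Read '0': {E} → {C, K}.
Read '0': {C, K} → {D, E, G}.
The final set {D, E, G} contains the accepting state D.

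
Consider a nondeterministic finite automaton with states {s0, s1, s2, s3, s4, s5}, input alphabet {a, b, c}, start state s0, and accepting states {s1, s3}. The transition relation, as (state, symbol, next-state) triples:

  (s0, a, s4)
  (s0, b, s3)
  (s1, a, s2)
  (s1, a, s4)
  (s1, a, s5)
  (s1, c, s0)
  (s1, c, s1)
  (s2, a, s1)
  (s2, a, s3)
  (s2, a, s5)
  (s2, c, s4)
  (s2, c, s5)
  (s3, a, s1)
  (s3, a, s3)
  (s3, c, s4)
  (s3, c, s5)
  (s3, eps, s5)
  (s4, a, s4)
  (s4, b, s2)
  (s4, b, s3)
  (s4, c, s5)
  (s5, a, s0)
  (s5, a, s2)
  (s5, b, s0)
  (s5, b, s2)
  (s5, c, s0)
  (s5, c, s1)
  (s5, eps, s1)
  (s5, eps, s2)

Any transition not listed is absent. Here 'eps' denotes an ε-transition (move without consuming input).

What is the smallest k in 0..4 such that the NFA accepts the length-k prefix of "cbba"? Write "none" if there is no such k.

Start in {s0}.
Read 'c': s0→∅; now ∅.
The set is empty and remains empty for the remaining 3 symbols.
No reachable set along the way intersects F.

none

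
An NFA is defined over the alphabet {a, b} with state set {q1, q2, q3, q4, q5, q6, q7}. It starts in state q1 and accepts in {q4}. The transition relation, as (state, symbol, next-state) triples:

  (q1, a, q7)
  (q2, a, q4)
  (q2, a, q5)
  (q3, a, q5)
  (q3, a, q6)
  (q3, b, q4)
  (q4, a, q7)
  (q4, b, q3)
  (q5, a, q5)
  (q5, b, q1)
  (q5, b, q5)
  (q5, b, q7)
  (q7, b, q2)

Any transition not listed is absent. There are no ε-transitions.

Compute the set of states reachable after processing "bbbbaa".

Start in {q1}.
Read 'b': q1→∅; now ∅.
The set is empty and remains empty for the remaining 5 symbols.

∅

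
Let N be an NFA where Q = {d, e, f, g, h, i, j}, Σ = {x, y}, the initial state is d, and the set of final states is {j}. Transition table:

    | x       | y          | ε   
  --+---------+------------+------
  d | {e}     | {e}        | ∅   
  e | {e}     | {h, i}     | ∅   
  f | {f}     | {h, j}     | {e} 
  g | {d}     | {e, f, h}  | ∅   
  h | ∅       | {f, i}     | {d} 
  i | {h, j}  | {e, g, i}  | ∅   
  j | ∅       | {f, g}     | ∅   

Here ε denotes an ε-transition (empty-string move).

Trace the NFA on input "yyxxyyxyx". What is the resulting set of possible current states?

Start in {d}.
Read 'y': d→{e}; now {e}.
Read 'y': e→{h, i}; union {h, i}; ε-closure = {d, h, i}.
Read 'x': d→{e}, h→∅, i→{h, j}; union {e, h, j}; ε-closure = {d, e, h, j}.
Read 'x': d→{e}, e→{e}, h→∅, j→∅; now {e}.
Read 'y': e→{h, i}; union {h, i}; ε-closure = {d, h, i}.
Read 'y': d→{e}, h→{f, i}, i→{e, g, i}; now {e, f, g, i}.
Read 'x': e→{e}, f→{f}, g→{d}, i→{h, j}; now {d, e, f, h, j}.
Read 'y': d→{e}, e→{h, i}, f→{h, j}, h→{f, i}, j→{f, g}; union {e, f, g, h, i, j}; ε-closure = {d, e, f, g, h, i, j}.
Read 'x': d→{e}, e→{e}, f→{f}, g→{d}, h→∅, i→{h, j}, j→∅; now {d, e, f, h, j}.

{d, e, f, h, j}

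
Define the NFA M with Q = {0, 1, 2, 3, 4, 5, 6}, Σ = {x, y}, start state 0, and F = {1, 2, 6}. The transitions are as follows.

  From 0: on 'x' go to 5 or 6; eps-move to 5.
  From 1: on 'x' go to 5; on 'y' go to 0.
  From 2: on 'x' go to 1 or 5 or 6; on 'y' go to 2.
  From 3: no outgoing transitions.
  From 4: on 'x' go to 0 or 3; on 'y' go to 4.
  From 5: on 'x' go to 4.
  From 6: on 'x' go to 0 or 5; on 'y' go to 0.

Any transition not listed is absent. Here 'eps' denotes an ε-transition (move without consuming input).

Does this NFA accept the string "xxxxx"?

Yes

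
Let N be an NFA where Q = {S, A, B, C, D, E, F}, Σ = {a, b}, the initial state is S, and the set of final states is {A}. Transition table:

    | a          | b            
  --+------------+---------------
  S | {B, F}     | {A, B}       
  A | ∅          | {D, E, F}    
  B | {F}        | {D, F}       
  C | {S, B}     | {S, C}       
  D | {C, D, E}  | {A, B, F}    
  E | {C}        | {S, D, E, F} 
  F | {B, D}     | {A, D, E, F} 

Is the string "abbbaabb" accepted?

Yes

Start in {S}.
Read 'a': S→{B, F}; now {B, F}.
Read 'b': B→{D, F}, F→{A, D, E, F}; now {A, D, E, F}.
Read 'b': A→{D, E, F}, D→{A, B, F}, E→{S, D, E, F}, F→{A, D, E, F}; now {S, A, B, D, E, F}.
Read 'b': S→{A, B}, A→{D, E, F}, B→{D, F}, D→{A, B, F}, E→{S, D, E, F}, F→{A, D, E, F}; now {S, A, B, D, E, F}.
Read 'a': S→{B, F}, A→∅, B→{F}, D→{C, D, E}, E→{C}, F→{B, D}; now {B, C, D, E, F}.
Read 'a': B→{F}, C→{S, B}, D→{C, D, E}, E→{C}, F→{B, D}; now {S, B, C, D, E, F}.
Read 'b': S→{A, B}, B→{D, F}, C→{S, C}, D→{A, B, F}, E→{S, D, E, F}, F→{A, D, E, F}; now {S, A, B, C, D, E, F}.
Read 'b': S→{A, B}, A→{D, E, F}, B→{D, F}, C→{S, C}, D→{A, B, F}, E→{S, D, E, F}, F→{A, D, E, F}; now {S, A, B, C, D, E, F}.
The final set {S, A, B, C, D, E, F} contains the accepting state A.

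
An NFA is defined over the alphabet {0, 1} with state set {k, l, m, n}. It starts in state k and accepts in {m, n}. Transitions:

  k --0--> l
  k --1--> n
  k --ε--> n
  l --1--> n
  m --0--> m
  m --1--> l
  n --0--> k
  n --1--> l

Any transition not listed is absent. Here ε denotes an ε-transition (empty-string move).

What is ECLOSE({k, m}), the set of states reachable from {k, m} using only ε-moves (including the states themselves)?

Begin with {k, m}.
ε-move k → n; add n.

{k, m, n}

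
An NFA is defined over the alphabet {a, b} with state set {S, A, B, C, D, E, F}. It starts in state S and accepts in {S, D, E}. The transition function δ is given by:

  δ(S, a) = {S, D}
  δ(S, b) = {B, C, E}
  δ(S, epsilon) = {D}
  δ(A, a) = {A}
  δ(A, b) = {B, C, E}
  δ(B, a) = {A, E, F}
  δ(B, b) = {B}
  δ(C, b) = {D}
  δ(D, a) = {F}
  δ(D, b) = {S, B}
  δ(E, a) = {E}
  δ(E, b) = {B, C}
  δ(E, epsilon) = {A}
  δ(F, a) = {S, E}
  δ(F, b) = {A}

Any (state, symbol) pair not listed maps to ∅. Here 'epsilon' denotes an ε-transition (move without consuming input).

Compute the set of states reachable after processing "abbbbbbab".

Start: ε-closure({S}) = {S, D}.
Read 'a': {S, D} → {S, D, F}.
Read 'b': {S, D, F} → {S, A, B, C, D, E}.
Read 'b': {S, A, B, C, D, E} → {S, A, B, C, D, E}.
Read 'b': {S, A, B, C, D, E} → {S, A, B, C, D, E}.
Read 'b': {S, A, B, C, D, E} → {S, A, B, C, D, E}.
Read 'b': {S, A, B, C, D, E} → {S, A, B, C, D, E}.
Read 'b': {S, A, B, C, D, E} → {S, A, B, C, D, E}.
Read 'a': {S, A, B, C, D, E} → {S, A, D, E, F}.
Read 'b': {S, A, D, E, F} → {S, A, B, C, D, E}.

{S, A, B, C, D, E}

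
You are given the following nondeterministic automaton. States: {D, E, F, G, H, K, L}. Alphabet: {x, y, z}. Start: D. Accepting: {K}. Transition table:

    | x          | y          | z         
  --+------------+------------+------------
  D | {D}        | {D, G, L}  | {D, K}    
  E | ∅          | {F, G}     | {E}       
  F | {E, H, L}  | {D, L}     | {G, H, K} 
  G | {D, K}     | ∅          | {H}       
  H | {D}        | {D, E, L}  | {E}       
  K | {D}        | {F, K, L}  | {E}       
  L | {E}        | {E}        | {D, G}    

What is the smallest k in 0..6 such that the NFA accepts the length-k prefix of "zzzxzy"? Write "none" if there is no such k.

Start in {D}.
Read 'z': D→{D, K}; now {D, K}.
None of the earlier sets intersect F, but {D, K} does.

1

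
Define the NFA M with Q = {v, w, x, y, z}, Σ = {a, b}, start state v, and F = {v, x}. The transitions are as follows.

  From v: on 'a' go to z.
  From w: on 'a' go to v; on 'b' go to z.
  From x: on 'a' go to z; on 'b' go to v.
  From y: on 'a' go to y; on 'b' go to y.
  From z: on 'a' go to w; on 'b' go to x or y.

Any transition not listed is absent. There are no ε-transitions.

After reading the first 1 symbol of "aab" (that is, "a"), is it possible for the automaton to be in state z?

Start in {v}.
Read 'a': v→{z}; now {z}.
State z is in {z}.

Yes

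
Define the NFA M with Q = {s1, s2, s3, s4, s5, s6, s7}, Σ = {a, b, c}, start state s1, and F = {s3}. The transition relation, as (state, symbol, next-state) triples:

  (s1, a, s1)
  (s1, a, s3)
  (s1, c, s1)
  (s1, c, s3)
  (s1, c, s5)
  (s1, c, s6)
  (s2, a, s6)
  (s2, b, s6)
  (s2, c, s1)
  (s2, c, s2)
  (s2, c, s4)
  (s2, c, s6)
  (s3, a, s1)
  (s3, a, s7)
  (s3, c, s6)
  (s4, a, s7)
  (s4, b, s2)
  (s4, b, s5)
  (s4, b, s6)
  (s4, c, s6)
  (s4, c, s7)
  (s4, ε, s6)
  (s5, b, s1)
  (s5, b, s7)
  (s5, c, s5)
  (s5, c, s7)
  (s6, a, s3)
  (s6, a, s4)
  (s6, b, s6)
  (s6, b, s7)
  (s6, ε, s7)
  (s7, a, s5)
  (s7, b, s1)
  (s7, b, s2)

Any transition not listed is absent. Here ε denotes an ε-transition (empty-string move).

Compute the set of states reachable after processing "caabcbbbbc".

{s1, s2, s3, s4, s5, s6, s7}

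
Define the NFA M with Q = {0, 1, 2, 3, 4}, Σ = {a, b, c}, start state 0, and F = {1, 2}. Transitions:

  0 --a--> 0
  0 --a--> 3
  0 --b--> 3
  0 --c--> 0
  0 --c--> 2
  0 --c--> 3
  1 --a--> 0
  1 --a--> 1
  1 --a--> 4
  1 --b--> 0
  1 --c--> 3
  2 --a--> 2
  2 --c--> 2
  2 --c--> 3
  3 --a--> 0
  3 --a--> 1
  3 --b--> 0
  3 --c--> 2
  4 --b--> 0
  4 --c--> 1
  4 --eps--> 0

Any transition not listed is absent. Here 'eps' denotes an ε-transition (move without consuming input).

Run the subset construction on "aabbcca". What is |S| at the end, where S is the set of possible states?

Start in {0}.
Read 'a': 0→{0, 3}; now {0, 3}.
Read 'a': 0→{0, 3}, 3→{0, 1}; now {0, 1, 3}.
Read 'b': 0→{3}, 1→{0}, 3→{0}; now {0, 3}.
Read 'b': 0→{3}, 3→{0}; now {0, 3}.
Read 'c': 0→{0, 2, 3}, 3→{2}; now {0, 2, 3}.
Read 'c': 0→{0, 2, 3}, 2→{2, 3}, 3→{2}; now {0, 2, 3}.
Read 'a': 0→{0, 3}, 2→{2}, 3→{0, 1}; now {0, 1, 2, 3}.
That set has 4 states.

4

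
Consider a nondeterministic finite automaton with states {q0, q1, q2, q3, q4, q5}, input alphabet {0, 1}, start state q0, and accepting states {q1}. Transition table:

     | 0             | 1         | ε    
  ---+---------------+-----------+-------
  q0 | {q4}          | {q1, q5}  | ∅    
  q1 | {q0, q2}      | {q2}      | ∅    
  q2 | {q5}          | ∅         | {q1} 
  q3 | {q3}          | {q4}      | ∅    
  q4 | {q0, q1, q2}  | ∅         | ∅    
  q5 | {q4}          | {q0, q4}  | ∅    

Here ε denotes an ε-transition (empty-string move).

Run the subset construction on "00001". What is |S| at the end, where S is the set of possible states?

Start in {q0}.
Read '0': {q0} → {q4}.
Read '0': {q4} → {q0, q1, q2}.
Read '0': {q0, q1, q2} → {q0, q1, q2, q4, q5}.
Read '0': {q0, q1, q2, q4, q5} → {q0, q1, q2, q4, q5}.
Read '1': {q0, q1, q2, q4, q5} → {q0, q1, q2, q4, q5}.
That set has 5 states.

5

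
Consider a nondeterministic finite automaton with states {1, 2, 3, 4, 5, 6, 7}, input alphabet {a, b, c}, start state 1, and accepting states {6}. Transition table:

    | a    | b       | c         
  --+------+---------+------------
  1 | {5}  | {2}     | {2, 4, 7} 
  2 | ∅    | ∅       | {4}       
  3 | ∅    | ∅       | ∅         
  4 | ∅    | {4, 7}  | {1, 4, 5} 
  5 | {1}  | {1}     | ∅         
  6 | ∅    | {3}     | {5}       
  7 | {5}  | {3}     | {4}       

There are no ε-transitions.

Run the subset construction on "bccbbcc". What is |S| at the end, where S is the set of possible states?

5

Start in {1}.
Read 'b': 1→{2}; now {2}.
Read 'c': 2→{4}; now {4}.
Read 'c': 4→{1, 4, 5}; now {1, 4, 5}.
Read 'b': 1→{2}, 4→{4, 7}, 5→{1}; now {1, 2, 4, 7}.
Read 'b': 1→{2}, 2→∅, 4→{4, 7}, 7→{3}; now {2, 3, 4, 7}.
Read 'c': 2→{4}, 3→∅, 4→{1, 4, 5}, 7→{4}; now {1, 4, 5}.
Read 'c': 1→{2, 4, 7}, 4→{1, 4, 5}, 5→∅; now {1, 2, 4, 5, 7}.
That set has 5 states.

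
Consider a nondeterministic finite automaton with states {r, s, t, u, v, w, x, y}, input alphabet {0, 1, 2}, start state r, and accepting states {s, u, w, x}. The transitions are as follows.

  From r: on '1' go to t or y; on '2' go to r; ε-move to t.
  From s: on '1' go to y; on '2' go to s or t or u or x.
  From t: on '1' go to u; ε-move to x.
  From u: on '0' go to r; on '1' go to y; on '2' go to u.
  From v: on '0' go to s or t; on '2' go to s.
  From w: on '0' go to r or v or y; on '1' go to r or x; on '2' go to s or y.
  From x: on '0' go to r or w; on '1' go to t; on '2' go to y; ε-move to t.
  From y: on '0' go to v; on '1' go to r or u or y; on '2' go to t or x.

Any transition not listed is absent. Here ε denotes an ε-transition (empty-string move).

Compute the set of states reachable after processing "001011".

{r, t, u, x, y}

Start: ε-closure({r}) = {r, t, x}.
Read '0': {r, t, x} → {r, t, w, x}.
Read '0': {r, t, w, x} → {r, t, v, w, x, y}.
Read '1': {r, t, v, w, x, y} → {r, t, u, x, y}.
Read '0': {r, t, u, x, y} → {r, t, v, w, x}.
Read '1': {r, t, v, w, x} → {r, t, u, x, y}.
Read '1': {r, t, u, x, y} → {r, t, u, x, y}.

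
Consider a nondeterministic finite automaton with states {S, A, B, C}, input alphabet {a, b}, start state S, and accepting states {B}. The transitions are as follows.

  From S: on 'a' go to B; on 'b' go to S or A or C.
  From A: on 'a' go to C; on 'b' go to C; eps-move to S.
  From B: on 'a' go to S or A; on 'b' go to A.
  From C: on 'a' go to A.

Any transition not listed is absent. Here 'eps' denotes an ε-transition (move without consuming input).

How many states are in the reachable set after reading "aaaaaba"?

2

Start in {S}.
Read 'a': {S} → {B}.
Read 'a': {B} → {S, A}.
Read 'a': {S, A} → {B, C}.
Read 'a': {B, C} → {S, A}.
Read 'a': {S, A} → {B, C}.
Read 'b': {B, C} → {S, A}.
Read 'a': {S, A} → {B, C}.
That set has 2 states.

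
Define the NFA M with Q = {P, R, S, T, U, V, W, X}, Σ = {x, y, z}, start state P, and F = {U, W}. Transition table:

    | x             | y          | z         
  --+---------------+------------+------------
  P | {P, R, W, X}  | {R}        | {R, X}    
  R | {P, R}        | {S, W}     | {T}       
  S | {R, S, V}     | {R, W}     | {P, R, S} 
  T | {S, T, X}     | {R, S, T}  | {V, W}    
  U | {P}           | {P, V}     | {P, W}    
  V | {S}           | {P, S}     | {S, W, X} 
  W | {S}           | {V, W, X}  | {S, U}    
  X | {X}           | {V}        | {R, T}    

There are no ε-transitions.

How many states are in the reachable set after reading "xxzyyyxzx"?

Start in {P}.
Read 'x': P→{P, R, W, X}; now {P, R, W, X}.
Read 'x': P→{P, R, W, X}, R→{P, R}, W→{S}, X→{X}; now {P, R, S, W, X}.
Read 'z': P→{R, X}, R→{T}, S→{P, R, S}, W→{S, U}, X→{R, T}; now {P, R, S, T, U, X}.
Read 'y': P→{R}, R→{S, W}, S→{R, W}, T→{R, S, T}, U→{P, V}, X→{V}; now {P, R, S, T, V, W}.
Read 'y': P→{R}, R→{S, W}, S→{R, W}, T→{R, S, T}, V→{P, S}, W→{V, W, X}; now {P, R, S, T, V, W, X}.
Read 'y': P→{R}, R→{S, W}, S→{R, W}, T→{R, S, T}, V→{P, S}, W→{V, W, X}, X→{V}; now {P, R, S, T, V, W, X}.
Read 'x': P→{P, R, W, X}, R→{P, R}, S→{R, S, V}, T→{S, T, X}, V→{S}, W→{S}, X→{X}; now {P, R, S, T, V, W, X}.
Read 'z': P→{R, X}, R→{T}, S→{P, R, S}, T→{V, W}, V→{S, W, X}, W→{S, U}, X→{R, T}; now {P, R, S, T, U, V, W, X}.
Read 'x': P→{P, R, W, X}, R→{P, R}, S→{R, S, V}, T→{S, T, X}, U→{P}, V→{S}, W→{S}, X→{X}; now {P, R, S, T, V, W, X}.
That set has 7 states.

7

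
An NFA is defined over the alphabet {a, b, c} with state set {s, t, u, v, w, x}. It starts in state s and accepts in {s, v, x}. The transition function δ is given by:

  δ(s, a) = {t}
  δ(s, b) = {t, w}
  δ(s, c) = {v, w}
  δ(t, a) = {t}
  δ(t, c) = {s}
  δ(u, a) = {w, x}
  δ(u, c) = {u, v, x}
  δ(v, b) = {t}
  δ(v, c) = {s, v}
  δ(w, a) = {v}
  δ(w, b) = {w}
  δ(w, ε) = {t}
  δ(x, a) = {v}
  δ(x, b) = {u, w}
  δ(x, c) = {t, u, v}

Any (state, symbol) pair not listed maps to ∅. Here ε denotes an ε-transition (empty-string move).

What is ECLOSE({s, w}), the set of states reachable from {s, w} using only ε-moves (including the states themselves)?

{s, t, w}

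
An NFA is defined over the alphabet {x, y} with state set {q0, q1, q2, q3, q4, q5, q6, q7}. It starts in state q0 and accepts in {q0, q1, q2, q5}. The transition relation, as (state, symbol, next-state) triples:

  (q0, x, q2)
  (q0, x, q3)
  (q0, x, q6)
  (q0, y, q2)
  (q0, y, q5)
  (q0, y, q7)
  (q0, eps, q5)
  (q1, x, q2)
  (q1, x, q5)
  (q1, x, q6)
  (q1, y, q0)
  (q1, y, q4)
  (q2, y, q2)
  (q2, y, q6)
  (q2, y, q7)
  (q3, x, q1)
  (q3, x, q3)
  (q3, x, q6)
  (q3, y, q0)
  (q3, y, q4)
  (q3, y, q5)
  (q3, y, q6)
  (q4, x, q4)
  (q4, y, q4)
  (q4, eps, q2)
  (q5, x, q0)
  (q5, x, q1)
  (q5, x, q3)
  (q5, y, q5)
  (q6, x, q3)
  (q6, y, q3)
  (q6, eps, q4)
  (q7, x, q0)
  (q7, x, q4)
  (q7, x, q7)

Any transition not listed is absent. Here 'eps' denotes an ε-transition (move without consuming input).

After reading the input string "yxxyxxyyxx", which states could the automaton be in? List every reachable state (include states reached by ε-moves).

{q0, q1, q2, q3, q4, q5, q6, q7}

Start: ε-closure({q0}) = {q0, q5}.
Read 'y': q0→{q2, q5, q7}, q5→{q5}; now {q2, q5, q7}.
Read 'x': q2→∅, q5→{q0, q1, q3}, q7→{q0, q4, q7}; union {q0, q1, q3, q4, q7}; ε-closure = {q0, q1, q2, q3, q4, q5, q7}.
Read 'x': q0→{q2, q3, q6}, q1→{q2, q5, q6}, q2→∅, q3→{q1, q3, q6}, q4→{q4}, q5→{q0, q1, q3}, q7→{q0, q4, q7}; now {q0, q1, q2, q3, q4, q5, q6, q7}.
Read 'y': q0→{q2, q5, q7}, q1→{q0, q4}, q2→{q2, q6, q7}, q3→{q0, q4, q5, q6}, q4→{q4}, q5→{q5}, q6→{q3}, q7→∅; now {q0, q2, q3, q4, q5, q6, q7}.
Read 'x': q0→{q2, q3, q6}, q2→∅, q3→{q1, q3, q6}, q4→{q4}, q5→{q0, q1, q3}, q6→{q3}, q7→{q0, q4, q7}; union {q0, q1, q2, q3, q4, q6, q7}; ε-closure = {q0, q1, q2, q3, q4, q5, q6, q7}.
Read 'x': q0→{q2, q3, q6}, q1→{q2, q5, q6}, q2→∅, q3→{q1, q3, q6}, q4→{q4}, q5→{q0, q1, q3}, q6→{q3}, q7→{q0, q4, q7}; now {q0, q1, q2, q3, q4, q5, q6, q7}.
Read 'y': q0→{q2, q5, q7}, q1→{q0, q4}, q2→{q2, q6, q7}, q3→{q0, q4, q5, q6}, q4→{q4}, q5→{q5}, q6→{q3}, q7→∅; now {q0, q2, q3, q4, q5, q6, q7}.
Read 'y': q0→{q2, q5, q7}, q2→{q2, q6, q7}, q3→{q0, q4, q5, q6}, q4→{q4}, q5→{q5}, q6→{q3}, q7→∅; now {q0, q2, q3, q4, q5, q6, q7}.
Read 'x': q0→{q2, q3, q6}, q2→∅, q3→{q1, q3, q6}, q4→{q4}, q5→{q0, q1, q3}, q6→{q3}, q7→{q0, q4, q7}; union {q0, q1, q2, q3, q4, q6, q7}; ε-closure = {q0, q1, q2, q3, q4, q5, q6, q7}.
Read 'x': q0→{q2, q3, q6}, q1→{q2, q5, q6}, q2→∅, q3→{q1, q3, q6}, q4→{q4}, q5→{q0, q1, q3}, q6→{q3}, q7→{q0, q4, q7}; now {q0, q1, q2, q3, q4, q5, q6, q7}.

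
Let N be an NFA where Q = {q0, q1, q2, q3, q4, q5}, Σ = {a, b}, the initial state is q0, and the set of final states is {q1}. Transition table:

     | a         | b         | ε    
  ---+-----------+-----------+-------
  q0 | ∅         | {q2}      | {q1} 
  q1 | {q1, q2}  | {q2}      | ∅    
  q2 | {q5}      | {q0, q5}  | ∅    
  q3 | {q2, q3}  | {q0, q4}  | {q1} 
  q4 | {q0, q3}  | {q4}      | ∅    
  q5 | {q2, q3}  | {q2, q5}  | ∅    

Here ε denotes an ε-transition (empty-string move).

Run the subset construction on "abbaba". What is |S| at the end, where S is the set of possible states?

5

Start: ε-closure({q0}) = {q0, q1}.
Read 'a': q0→∅, q1→{q1, q2}; now {q1, q2}.
Read 'b': q1→{q2}, q2→{q0, q5}; union {q0, q2, q5}; ε-closure = {q0, q1, q2, q5}.
Read 'b': q0→{q2}, q1→{q2}, q2→{q0, q5}, q5→{q2, q5}; union {q0, q2, q5}; ε-closure = {q0, q1, q2, q5}.
Read 'a': q0→∅, q1→{q1, q2}, q2→{q5}, q5→{q2, q3}; now {q1, q2, q3, q5}.
Read 'b': q1→{q2}, q2→{q0, q5}, q3→{q0, q4}, q5→{q2, q5}; union {q0, q2, q4, q5}; ε-closure = {q0, q1, q2, q4, q5}.
Read 'a': q0→∅, q1→{q1, q2}, q2→{q5}, q4→{q0, q3}, q5→{q2, q3}; now {q0, q1, q2, q3, q5}.
That set has 5 states.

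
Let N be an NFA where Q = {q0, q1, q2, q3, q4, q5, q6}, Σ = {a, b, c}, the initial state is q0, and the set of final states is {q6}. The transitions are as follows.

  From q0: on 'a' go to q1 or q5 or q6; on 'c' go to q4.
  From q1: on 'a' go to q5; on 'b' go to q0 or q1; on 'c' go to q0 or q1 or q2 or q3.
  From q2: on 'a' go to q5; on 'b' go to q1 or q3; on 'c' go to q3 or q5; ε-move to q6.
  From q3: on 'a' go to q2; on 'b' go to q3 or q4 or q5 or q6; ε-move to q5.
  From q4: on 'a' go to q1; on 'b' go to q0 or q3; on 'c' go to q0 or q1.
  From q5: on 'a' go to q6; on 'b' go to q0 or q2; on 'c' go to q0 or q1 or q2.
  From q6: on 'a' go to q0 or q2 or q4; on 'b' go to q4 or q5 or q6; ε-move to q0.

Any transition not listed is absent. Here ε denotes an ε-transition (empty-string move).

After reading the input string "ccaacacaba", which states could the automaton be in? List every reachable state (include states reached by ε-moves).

{q0, q1, q2, q4, q5, q6}

Start in {q0}.
Read 'c': q0→{q4}; now {q4}.
Read 'c': q4→{q0, q1}; now {q0, q1}.
Read 'a': q0→{q1, q5, q6}, q1→{q5}; union {q1, q5, q6}; ε-closure = {q0, q1, q5, q6}.
Read 'a': q0→{q1, q5, q6}, q1→{q5}, q5→{q6}, q6→{q0, q2, q4}; now {q0, q1, q2, q4, q5, q6}.
Read 'c': q0→{q4}, q1→{q0, q1, q2, q3}, q2→{q3, q5}, q4→{q0, q1}, q5→{q0, q1, q2}, q6→∅; union {q0, q1, q2, q3, q4, q5}; ε-closure = {q0, q1, q2, q3, q4, q5, q6}.
Read 'a': q0→{q1, q5, q6}, q1→{q5}, q2→{q5}, q3→{q2}, q4→{q1}, q5→{q6}, q6→{q0, q2, q4}; now {q0, q1, q2, q4, q5, q6}.
Read 'c': q0→{q4}, q1→{q0, q1, q2, q3}, q2→{q3, q5}, q4→{q0, q1}, q5→{q0, q1, q2}, q6→∅; union {q0, q1, q2, q3, q4, q5}; ε-closure = {q0, q1, q2, q3, q4, q5, q6}.
Read 'a': q0→{q1, q5, q6}, q1→{q5}, q2→{q5}, q3→{q2}, q4→{q1}, q5→{q6}, q6→{q0, q2, q4}; now {q0, q1, q2, q4, q5, q6}.
Read 'b': q0→∅, q1→{q0, q1}, q2→{q1, q3}, q4→{q0, q3}, q5→{q0, q2}, q6→{q4, q5, q6}; now {q0, q1, q2, q3, q4, q5, q6}.
Read 'a': q0→{q1, q5, q6}, q1→{q5}, q2→{q5}, q3→{q2}, q4→{q1}, q5→{q6}, q6→{q0, q2, q4}; now {q0, q1, q2, q4, q5, q6}.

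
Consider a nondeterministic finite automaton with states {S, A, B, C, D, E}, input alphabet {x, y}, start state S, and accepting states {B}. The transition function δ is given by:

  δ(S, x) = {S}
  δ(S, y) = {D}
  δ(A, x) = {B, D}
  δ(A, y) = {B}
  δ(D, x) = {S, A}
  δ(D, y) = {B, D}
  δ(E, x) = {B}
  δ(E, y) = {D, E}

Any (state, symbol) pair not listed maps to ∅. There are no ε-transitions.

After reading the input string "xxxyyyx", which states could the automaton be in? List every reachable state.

Start in {S}.
Read 'x': S→{S}; now {S}.
Read 'x': S→{S}; now {S}.
Read 'x': S→{S}; now {S}.
Read 'y': S→{D}; now {D}.
Read 'y': D→{B, D}; now {B, D}.
Read 'y': B→∅, D→{B, D}; now {B, D}.
Read 'x': B→∅, D→{S, A}; now {S, A}.

{S, A}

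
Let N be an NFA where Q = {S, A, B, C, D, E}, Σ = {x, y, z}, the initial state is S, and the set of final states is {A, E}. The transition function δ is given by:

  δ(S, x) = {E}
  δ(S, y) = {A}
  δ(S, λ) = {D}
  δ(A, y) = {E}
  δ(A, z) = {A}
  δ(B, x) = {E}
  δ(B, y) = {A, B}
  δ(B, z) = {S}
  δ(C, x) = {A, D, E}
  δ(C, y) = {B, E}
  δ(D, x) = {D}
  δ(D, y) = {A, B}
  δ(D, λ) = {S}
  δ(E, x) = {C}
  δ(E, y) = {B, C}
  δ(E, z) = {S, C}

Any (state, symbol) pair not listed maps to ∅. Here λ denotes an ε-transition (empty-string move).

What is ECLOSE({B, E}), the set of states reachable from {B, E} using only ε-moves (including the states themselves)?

Begin with {B, E}.
No ε-moves leave this set, so the closure equals the set itself.

{B, E}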